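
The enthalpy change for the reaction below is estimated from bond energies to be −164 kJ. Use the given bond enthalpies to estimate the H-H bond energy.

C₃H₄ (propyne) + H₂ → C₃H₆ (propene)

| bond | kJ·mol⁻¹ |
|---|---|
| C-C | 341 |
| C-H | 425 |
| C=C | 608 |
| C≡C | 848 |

Let D be the H-H bond energy.
Σ(broken) = 1×848 + 1×341 + 4×425 + 1×D = 2889 + D
Σ(formed) = 1×341 + 6×425 + 1×608 = 3499
ΔH = Σ(broken) − Σ(formed) = (2889 + D) − (3499) = −610 + D
Setting this equal to −164 kJ gives D = 446 kJ/mol.

D(H-H) ≈ 446 kJ/mol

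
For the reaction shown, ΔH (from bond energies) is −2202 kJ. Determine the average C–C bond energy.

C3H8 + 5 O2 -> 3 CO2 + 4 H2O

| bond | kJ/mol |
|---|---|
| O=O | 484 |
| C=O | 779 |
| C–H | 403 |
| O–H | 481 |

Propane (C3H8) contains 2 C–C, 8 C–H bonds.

Let D be the C–C bond energy.
Σ(broken) = 2×D + 8×403 + 5×484 = 5644 + 2D
Σ(formed) = 6×779 + 8×481 = 8522
ΔH = Σ(broken) − Σ(formed) = (5644 + 2D) − (8522) = −2878 + 2D
Setting this equal to −2202 kJ gives 2D = 676, so D = 338 kJ/mol.

D(C–C) ≈ 338 kJ/mol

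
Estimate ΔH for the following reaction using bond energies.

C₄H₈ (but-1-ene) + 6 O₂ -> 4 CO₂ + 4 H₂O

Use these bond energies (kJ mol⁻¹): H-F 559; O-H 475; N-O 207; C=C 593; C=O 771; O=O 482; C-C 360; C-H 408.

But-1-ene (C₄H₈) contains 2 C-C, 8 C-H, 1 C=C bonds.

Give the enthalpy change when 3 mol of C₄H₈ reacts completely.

ΔH = −7497 kJ

Bonds broken (reactants):
  C-C: 2 × 360 = 720
  C-H: 8 × 408 = 3264
  C=C: 1 × 593 = 593
  O=O: 6 × 482 = 2892
  Σ(broken) = 7469 kJ
Bonds formed (products):
  C=O: 8 × 771 = 6168
  O-H: 8 × 475 = 3800
  Σ(formed) = 9968 kJ
ΔH = Σ(broken) − Σ(formed) = 7469 − 9968 = −2499 kJ
For 3× the reaction as written: 3 × (−2499) = −7497 kJ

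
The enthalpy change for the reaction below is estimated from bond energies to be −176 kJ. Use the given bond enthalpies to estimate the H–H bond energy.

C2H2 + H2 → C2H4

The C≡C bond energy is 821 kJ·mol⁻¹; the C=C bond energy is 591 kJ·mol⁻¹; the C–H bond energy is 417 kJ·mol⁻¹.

Let D be the H–H bond energy.
Σ(broken) = 1×821 + 2×417 + 1×D = 1655 + D
Σ(formed) = 4×417 + 1×591 = 2259
ΔH = Σ(broken) − Σ(formed) = (1655 + D) − (2259) = −604 + D
Setting this equal to −176 kJ gives D = 428 kJ/mol.

D(H–H) ≈ 428 kJ/mol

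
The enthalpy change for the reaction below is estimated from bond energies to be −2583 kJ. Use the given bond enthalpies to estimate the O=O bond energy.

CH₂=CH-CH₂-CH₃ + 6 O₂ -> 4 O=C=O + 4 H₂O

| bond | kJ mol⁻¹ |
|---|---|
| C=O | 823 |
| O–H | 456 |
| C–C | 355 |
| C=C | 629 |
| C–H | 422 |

Let D be the O=O bond energy.
Σ(broken) = 2×355 + 8×422 + 1×629 + 6×D = 4715 + 6D
Σ(formed) = 8×823 + 8×456 = 10232
ΔH = Σ(broken) − Σ(formed) = (4715 + 6D) − (10232) = −5517 + 6D
Setting this equal to −2583 kJ gives 6D = 2934, so D = 489 kJ/mol.

D(O=O) ≈ 489 kJ/mol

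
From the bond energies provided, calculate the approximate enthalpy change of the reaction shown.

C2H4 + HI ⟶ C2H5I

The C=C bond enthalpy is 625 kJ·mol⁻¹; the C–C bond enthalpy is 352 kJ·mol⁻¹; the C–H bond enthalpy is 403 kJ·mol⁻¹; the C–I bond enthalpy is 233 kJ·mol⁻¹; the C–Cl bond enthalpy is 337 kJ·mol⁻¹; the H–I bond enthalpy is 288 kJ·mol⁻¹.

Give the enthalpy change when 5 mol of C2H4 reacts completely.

ΔH = −375 kJ

Bonds broken (reactants):
  C–H: 4 × 403 = 1612
  C=C: 1 × 625 = 625
  H–I: 1 × 288 = 288
  Σ(broken) = 2525 kJ
Bonds formed (products):
  C–C: 1 × 352 = 352
  C–H: 5 × 403 = 2015
  C–I: 1 × 233 = 233
  Σ(formed) = 2600 kJ
ΔH = Σ(broken) − Σ(formed) = 2525 − 2600 = −75 kJ
For 5× the reaction as written: 5 × (−75) = −375 kJ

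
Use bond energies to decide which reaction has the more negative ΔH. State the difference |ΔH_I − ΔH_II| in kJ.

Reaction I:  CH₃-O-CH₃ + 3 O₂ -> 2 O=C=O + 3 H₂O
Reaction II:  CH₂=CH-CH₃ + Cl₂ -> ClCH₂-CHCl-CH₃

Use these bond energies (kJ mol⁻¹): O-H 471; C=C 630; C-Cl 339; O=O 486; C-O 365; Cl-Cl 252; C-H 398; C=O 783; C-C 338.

Reaction I, by 1248 kJ

Reaction I:
  Bonds broken (reactants):
    C-H: 6 × 398 = 2388
    C-O: 2 × 365 = 730
    O=O: 3 × 486 = 1458
    Σ(broken) = 4576 kJ
  Bonds formed (products):
    C=O: 4 × 783 = 3132
    O-H: 6 × 471 = 2826
    Σ(formed) = 5958 kJ
  ΔH_I = 4576 − 5958 = −1382 kJ
Reaction II:
  Bonds broken (reactants):
    C-C: 1 × 338 = 338
    C-H: 6 × 398 = 2388
    C=C: 1 × 630 = 630
    Cl-Cl: 1 × 252 = 252
    Σ(broken) = 3608 kJ
  Bonds formed (products):
    C-C: 2 × 338 = 676
    C-Cl: 2 × 339 = 678
    C-H: 6 × 398 = 2388
    Σ(formed) = 3742 kJ
  ΔH_II = 3608 − 3742 = −134 kJ
ΔH_I − ΔH_II = −1248 kJ, so reaction I has the more negative ΔH; |ΔH_I − ΔH_II| = 1248 kJ.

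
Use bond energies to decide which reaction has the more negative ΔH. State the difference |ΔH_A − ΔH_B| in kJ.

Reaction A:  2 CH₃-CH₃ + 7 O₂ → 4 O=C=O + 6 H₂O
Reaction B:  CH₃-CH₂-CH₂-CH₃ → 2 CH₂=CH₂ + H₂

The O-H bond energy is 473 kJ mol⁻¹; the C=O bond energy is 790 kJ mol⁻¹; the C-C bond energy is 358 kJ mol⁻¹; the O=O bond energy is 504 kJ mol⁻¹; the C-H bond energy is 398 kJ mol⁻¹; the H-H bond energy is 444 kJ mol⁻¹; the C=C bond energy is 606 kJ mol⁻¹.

Reaction A, by 3190 kJ

Reaction A:
  Bonds broken (reactants):
    C-C: 2 × 358 = 716
    C-H: 12 × 398 = 4776
    O=O: 7 × 504 = 3528
    Σ(broken) = 9020 kJ
  Bonds formed (products):
    C=O: 8 × 790 = 6320
    O-H: 12 × 473 = 5676
    Σ(formed) = 11996 kJ
  ΔH_A = 9020 − 11996 = −2976 kJ
Reaction B:
  Bonds broken (reactants):
    C-C: 3 × 358 = 1074
    C-H: 10 × 398 = 3980
    Σ(broken) = 5054 kJ
  Bonds formed (products):
    C-H: 8 × 398 = 3184
    C=C: 2 × 606 = 1212
    H-H: 1 × 444 = 444
    Σ(formed) = 4840 kJ
  ΔH_B = 5054 − 4840 = +214 kJ
ΔH_A − ΔH_B = −3190 kJ, so reaction A has the more negative ΔH; |ΔH_A − ΔH_B| = 3190 kJ.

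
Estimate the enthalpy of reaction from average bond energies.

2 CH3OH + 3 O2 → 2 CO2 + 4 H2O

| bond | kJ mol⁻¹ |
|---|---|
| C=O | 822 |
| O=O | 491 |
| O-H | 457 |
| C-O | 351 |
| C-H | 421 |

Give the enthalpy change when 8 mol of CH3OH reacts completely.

ΔH = −5316 kJ

Bonds broken (reactants):
  C-H: 6 × 421 = 2526
  C-O: 2 × 351 = 702
  O-H: 2 × 457 = 914
  O=O: 3 × 491 = 1473
  Σ(broken) = 5615 kJ
Bonds formed (products):
  C=O: 4 × 822 = 3288
  O-H: 8 × 457 = 3656
  Σ(formed) = 6944 kJ
ΔH = Σ(broken) − Σ(formed) = 5615 − 6944 = −1329 kJ
For 4× the reaction as written: 4 × (−1329) = −5316 kJ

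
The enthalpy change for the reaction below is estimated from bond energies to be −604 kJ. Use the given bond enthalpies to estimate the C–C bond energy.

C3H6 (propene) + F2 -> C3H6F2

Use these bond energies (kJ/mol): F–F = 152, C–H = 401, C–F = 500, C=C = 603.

D(C–C) ≈ 359 kJ/mol

Let D be the C–C bond energy.
Σ(broken) = 1×D + 6×401 + 1×603 + 1×152 = 3161 + D
Σ(formed) = 2×D + 2×500 + 6×401 = 3406 + 2D
ΔH = Σ(broken) − Σ(formed) = (3161 + D) − (3406 + 2D) = −245 − D
Setting this equal to −604 kJ gives D = 359 kJ/mol.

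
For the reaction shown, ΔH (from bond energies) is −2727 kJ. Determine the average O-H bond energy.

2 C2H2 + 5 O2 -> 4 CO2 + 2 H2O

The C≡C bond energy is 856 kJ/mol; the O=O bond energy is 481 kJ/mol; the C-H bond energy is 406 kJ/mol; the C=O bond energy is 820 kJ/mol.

D(O-H) ≈ 477 kJ/mol

Let D be the O-H bond energy.
Σ(broken) = 2×856 + 4×406 + 5×481 = 5741
Σ(formed) = 8×820 + 4×D = 6560 + 4D
ΔH = Σ(broken) − Σ(formed) = (5741) − (6560 + 4D) = −819 − 4D
Setting this equal to −2727 kJ gives 4D = 1908, so D = 477 kJ/mol.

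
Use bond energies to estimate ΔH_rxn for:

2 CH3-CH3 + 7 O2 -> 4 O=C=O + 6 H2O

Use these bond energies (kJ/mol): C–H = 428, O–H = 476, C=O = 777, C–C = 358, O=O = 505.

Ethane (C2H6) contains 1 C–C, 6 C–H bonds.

Bonds broken (reactants):
  C–C: 2 × 358 = 716
  C–H: 12 × 428 = 5136
  O=O: 7 × 505 = 3535
  Σ(broken) = 9387 kJ
Bonds formed (products):
  C=O: 8 × 777 = 6216
  O–H: 12 × 476 = 5712
  Σ(formed) = 11928 kJ
ΔH = Σ(broken) − Σ(formed) = 9387 − 11928 = −2541 kJ

ΔH ≈ −2541 kJ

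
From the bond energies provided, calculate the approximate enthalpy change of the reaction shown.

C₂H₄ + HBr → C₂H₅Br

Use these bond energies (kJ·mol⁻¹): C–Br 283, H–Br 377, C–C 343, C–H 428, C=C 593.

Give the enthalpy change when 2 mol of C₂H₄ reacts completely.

Bonds broken (reactants):
  C–H: 4 × 428 = 1712
  C=C: 1 × 593 = 593
  H–Br: 1 × 377 = 377
  Σ(broken) = 2682 kJ
Bonds formed (products):
  C–Br: 1 × 283 = 283
  C–C: 1 × 343 = 343
  C–H: 5 × 428 = 2140
  Σ(formed) = 2766 kJ
ΔH = Σ(broken) − Σ(formed) = 2682 − 2766 = −84 kJ
For 2× the reaction as written: 2 × (−84) = −168 kJ

ΔH = −168 kJ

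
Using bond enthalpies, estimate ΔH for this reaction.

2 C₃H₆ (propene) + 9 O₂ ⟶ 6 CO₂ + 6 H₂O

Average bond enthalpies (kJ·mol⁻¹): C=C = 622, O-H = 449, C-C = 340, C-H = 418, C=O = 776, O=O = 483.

Bonds broken (reactants):
  C-C: 2 × 340 = 680
  C-H: 12 × 418 = 5016
  C=C: 2 × 622 = 1244
  O=O: 9 × 483 = 4347
  Σ(broken) = 11287 kJ
Bonds formed (products):
  C=O: 12 × 776 = 9312
  O-H: 12 × 449 = 5388
  Σ(formed) = 14700 kJ
ΔH = Σ(broken) − Σ(formed) = 11287 − 14700 = −3413 kJ

ΔH ≈ −3413 kJ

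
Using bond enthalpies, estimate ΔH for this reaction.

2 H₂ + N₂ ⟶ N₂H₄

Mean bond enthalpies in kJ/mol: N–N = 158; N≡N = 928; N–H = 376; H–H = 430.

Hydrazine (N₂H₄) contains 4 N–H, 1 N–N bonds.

ΔH ≈ +126 kJ

Bonds broken (reactants):
  H–H: 2 × 430 = 860
  N≡N: 1 × 928 = 928
  Σ(broken) = 1788 kJ
Bonds formed (products):
  N–H: 4 × 376 = 1504
  N–N: 1 × 158 = 158
  Σ(formed) = 1662 kJ
ΔH = Σ(broken) − Σ(formed) = 1788 − 1662 = +126 kJ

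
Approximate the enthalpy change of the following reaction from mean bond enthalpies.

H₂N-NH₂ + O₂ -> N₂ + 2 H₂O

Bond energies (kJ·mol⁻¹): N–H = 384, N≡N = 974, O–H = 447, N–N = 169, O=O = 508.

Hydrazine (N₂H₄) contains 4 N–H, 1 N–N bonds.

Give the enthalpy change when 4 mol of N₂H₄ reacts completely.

Bonds broken (reactants):
  N–H: 4 × 384 = 1536
  N–N: 1 × 169 = 169
  O=O: 1 × 508 = 508
  Σ(broken) = 2213 kJ
Bonds formed (products):
  N≡N: 1 × 974 = 974
  O–H: 4 × 447 = 1788
  Σ(formed) = 2762 kJ
ΔH = Σ(broken) − Σ(formed) = 2213 − 2762 = −549 kJ
For 4× the reaction as written: 4 × (−549) = −2196 kJ

ΔH = −2196 kJ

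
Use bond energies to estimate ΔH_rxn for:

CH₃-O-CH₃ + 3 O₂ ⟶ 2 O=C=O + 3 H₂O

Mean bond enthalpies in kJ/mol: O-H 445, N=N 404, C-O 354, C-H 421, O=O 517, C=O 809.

Bonds broken (reactants):
  C-H: 6 × 421 = 2526
  C-O: 2 × 354 = 708
  O=O: 3 × 517 = 1551
  Σ(broken) = 4785 kJ
Bonds formed (products):
  C=O: 4 × 809 = 3236
  O-H: 6 × 445 = 2670
  Σ(formed) = 5906 kJ
ΔH = Σ(broken) − Σ(formed) = 4785 − 5906 = −1121 kJ

ΔH ≈ −1121 kJ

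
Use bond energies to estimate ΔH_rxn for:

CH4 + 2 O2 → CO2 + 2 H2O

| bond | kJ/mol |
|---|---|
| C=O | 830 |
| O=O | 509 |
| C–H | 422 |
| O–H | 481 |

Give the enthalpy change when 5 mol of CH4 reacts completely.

ΔH = −4390 kJ

Bonds broken (reactants):
  C–H: 4 × 422 = 1688
  O=O: 2 × 509 = 1018
  Σ(broken) = 2706 kJ
Bonds formed (products):
  C=O: 2 × 830 = 1660
  O–H: 4 × 481 = 1924
  Σ(formed) = 3584 kJ
ΔH = Σ(broken) − Σ(formed) = 2706 − 3584 = −878 kJ
For 5× the reaction as written: 5 × (−878) = −4390 kJ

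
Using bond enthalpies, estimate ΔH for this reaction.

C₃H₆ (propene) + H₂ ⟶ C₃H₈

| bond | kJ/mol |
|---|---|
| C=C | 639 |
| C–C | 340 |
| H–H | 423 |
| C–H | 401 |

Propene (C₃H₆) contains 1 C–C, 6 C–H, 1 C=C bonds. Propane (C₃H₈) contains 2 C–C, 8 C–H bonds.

Bonds broken (reactants):
  C–C: 1 × 340 = 340
  C–H: 6 × 401 = 2406
  C=C: 1 × 639 = 639
  H–H: 1 × 423 = 423
  Σ(broken) = 3808 kJ
Bonds formed (products):
  C–C: 2 × 340 = 680
  C–H: 8 × 401 = 3208
  Σ(formed) = 3888 kJ
ΔH = Σ(broken) − Σ(formed) = 3808 − 3888 = −80 kJ

ΔH ≈ −80 kJ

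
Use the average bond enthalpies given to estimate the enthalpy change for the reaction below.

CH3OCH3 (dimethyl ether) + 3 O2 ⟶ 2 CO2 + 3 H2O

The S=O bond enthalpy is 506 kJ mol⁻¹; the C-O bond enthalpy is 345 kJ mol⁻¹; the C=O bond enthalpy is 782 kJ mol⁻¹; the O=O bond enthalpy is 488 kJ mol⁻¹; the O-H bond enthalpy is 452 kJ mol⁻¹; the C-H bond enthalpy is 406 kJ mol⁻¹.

ΔH ≈ −1250 kJ

Bonds broken (reactants):
  C-H: 6 × 406 = 2436
  C-O: 2 × 345 = 690
  O=O: 3 × 488 = 1464
  Σ(broken) = 4590 kJ
Bonds formed (products):
  C=O: 4 × 782 = 3128
  O-H: 6 × 452 = 2712
  Σ(formed) = 5840 kJ
ΔH = Σ(broken) − Σ(formed) = 4590 − 5840 = −1250 kJ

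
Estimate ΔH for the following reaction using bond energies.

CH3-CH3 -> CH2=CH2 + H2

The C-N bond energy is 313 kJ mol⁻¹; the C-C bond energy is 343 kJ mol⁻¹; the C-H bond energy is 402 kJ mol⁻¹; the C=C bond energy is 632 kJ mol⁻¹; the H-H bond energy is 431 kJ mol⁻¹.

ΔH ≈ +84 kJ

Bonds broken (reactants):
  C-C: 1 × 343 = 343
  C-H: 6 × 402 = 2412
  Σ(broken) = 2755 kJ
Bonds formed (products):
  C-H: 4 × 402 = 1608
  C=C: 1 × 632 = 632
  H-H: 1 × 431 = 431
  Σ(formed) = 2671 kJ
ΔH = Σ(broken) − Σ(formed) = 2755 − 2671 = +84 kJ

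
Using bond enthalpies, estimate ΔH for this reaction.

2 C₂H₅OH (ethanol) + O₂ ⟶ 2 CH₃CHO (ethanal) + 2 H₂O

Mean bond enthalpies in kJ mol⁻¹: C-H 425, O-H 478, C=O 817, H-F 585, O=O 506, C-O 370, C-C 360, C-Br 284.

ΔH ≈ −494 kJ

Bonds broken (reactants):
  C-C: 2 × 360 = 720
  C-H: 10 × 425 = 4250
  C-O: 2 × 370 = 740
  O-H: 2 × 478 = 956
  O=O: 1 × 506 = 506
  Σ(broken) = 7172 kJ
Bonds formed (products):
  C-C: 2 × 360 = 720
  C-H: 8 × 425 = 3400
  C=O: 2 × 817 = 1634
  O-H: 4 × 478 = 1912
  Σ(formed) = 7666 kJ
ΔH = Σ(broken) − Σ(formed) = 7172 − 7666 = −494 kJ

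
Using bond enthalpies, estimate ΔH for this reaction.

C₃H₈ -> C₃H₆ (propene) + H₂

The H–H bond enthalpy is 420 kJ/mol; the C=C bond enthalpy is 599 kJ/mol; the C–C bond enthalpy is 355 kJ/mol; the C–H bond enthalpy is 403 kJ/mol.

ΔH ≈ +142 kJ

Bonds broken (reactants):
  C–C: 2 × 355 = 710
  C–H: 8 × 403 = 3224
  Σ(broken) = 3934 kJ
Bonds formed (products):
  C–C: 1 × 355 = 355
  C–H: 6 × 403 = 2418
  C=C: 1 × 599 = 599
  H–H: 1 × 420 = 420
  Σ(formed) = 3792 kJ
ΔH = Σ(broken) − Σ(formed) = 3934 − 3792 = +142 kJ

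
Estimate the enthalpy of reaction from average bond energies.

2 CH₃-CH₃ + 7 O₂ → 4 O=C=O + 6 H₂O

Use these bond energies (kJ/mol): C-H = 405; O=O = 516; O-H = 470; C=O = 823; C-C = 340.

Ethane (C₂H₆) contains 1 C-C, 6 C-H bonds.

Bonds broken (reactants):
  C-C: 2 × 340 = 680
  C-H: 12 × 405 = 4860
  O=O: 7 × 516 = 3612
  Σ(broken) = 9152 kJ
Bonds formed (products):
  C=O: 8 × 823 = 6584
  O-H: 12 × 470 = 5640
  Σ(formed) = 12224 kJ
ΔH = Σ(broken) − Σ(formed) = 9152 − 12224 = −3072 kJ

ΔH ≈ −3072 kJ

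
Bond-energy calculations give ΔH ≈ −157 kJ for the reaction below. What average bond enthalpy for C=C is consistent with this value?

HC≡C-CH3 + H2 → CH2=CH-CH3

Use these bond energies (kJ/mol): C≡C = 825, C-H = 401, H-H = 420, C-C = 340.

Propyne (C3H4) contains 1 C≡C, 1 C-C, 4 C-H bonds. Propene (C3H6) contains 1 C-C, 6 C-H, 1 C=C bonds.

Let D be the C=C bond energy.
Σ(broken) = 1×825 + 1×340 + 4×401 + 1×420 = 3189
Σ(formed) = 1×340 + 6×401 + 1×D = 2746 + D
ΔH = Σ(broken) − Σ(formed) = (3189) − (2746 + D) = +443 − D
Setting this equal to −157 kJ gives D = 600 kJ/mol.

D(C=C) ≈ 600 kJ/mol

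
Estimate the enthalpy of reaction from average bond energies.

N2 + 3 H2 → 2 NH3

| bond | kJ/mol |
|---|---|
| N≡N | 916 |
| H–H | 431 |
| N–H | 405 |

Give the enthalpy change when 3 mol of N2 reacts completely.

ΔH = −663 kJ

Bonds broken (reactants):
  H–H: 3 × 431 = 1293
  N≡N: 1 × 916 = 916
  Σ(broken) = 2209 kJ
Bonds formed (products):
  N–H: 6 × 405 = 2430
  Σ(formed) = 2430 kJ
ΔH = Σ(broken) − Σ(formed) = 2209 − 2430 = −221 kJ
For 3× the reaction as written: 3 × (−221) = −663 kJ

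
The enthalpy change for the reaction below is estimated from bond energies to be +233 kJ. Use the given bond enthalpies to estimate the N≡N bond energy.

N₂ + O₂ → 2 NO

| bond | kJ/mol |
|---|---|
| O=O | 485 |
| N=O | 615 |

Let D be the N≡N bond energy.
Σ(broken) = 1×D + 1×485 = 485 + D
Σ(formed) = 2×615 = 1230
ΔH = Σ(broken) − Σ(formed) = (485 + D) − (1230) = −745 + D
Setting this equal to +233 kJ gives D = 978 kJ/mol.

D(N≡N) ≈ 978 kJ/mol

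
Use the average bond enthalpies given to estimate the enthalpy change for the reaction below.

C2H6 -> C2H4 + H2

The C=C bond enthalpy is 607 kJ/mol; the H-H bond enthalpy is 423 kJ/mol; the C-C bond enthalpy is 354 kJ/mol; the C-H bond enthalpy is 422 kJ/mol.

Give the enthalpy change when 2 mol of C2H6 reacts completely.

ΔH = +336 kJ

Bonds broken (reactants):
  C-C: 1 × 354 = 354
  C-H: 6 × 422 = 2532
  Σ(broken) = 2886 kJ
Bonds formed (products):
  C-H: 4 × 422 = 1688
  C=C: 1 × 607 = 607
  H-H: 1 × 423 = 423
  Σ(formed) = 2718 kJ
ΔH = Σ(broken) − Σ(formed) = 2886 − 2718 = +168 kJ
For 2× the reaction as written: 2 × (+168) = +336 kJ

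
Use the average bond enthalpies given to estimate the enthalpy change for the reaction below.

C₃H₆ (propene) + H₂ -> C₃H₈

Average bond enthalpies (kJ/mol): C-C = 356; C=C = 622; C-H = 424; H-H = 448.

ΔH ≈ −134 kJ

Bonds broken (reactants):
  C-C: 1 × 356 = 356
  C-H: 6 × 424 = 2544
  C=C: 1 × 622 = 622
  H-H: 1 × 448 = 448
  Σ(broken) = 3970 kJ
Bonds formed (products):
  C-C: 2 × 356 = 712
  C-H: 8 × 424 = 3392
  Σ(formed) = 4104 kJ
ΔH = Σ(broken) − Σ(formed) = 3970 − 4104 = −134 kJ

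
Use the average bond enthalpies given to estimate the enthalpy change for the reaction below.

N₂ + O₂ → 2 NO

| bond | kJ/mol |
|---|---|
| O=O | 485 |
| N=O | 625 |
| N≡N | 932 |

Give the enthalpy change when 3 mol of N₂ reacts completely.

Bonds broken (reactants):
  N≡N: 1 × 932 = 932
  O=O: 1 × 485 = 485
  Σ(broken) = 1417 kJ
Bonds formed (products):
  N=O: 2 × 625 = 1250
  Σ(formed) = 1250 kJ
ΔH = Σ(broken) − Σ(formed) = 1417 − 1250 = +167 kJ
For 3× the reaction as written: 3 × (+167) = +501 kJ

ΔH = +501 kJ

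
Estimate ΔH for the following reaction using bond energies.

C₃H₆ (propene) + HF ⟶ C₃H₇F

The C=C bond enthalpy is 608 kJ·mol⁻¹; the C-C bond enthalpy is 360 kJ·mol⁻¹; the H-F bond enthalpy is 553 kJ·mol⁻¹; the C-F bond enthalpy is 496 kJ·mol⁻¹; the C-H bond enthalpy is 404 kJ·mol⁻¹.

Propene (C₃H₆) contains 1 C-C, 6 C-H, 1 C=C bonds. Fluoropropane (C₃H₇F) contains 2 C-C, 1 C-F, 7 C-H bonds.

Bonds broken (reactants):
  C-C: 1 × 360 = 360
  C-H: 6 × 404 = 2424
  C=C: 1 × 608 = 608
  H-F: 1 × 553 = 553
  Σ(broken) = 3945 kJ
Bonds formed (products):
  C-C: 2 × 360 = 720
  C-F: 1 × 496 = 496
  C-H: 7 × 404 = 2828
  Σ(formed) = 4044 kJ
ΔH = Σ(broken) − Σ(formed) = 3945 − 4044 = −99 kJ

ΔH ≈ −99 kJ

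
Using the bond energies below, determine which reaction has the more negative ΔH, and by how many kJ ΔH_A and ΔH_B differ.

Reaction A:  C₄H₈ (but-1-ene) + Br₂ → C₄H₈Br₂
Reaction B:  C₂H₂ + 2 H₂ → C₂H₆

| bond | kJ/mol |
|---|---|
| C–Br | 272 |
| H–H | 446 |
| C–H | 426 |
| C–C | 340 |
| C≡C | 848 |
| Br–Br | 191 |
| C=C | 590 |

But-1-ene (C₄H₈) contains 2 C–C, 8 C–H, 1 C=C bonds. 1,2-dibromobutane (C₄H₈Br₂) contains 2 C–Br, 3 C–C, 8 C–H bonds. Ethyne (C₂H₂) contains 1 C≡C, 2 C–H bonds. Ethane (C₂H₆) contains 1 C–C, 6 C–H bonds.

Reaction A:
  Bonds broken (reactants):
    Br–Br: 1 × 191 = 191
    C–C: 2 × 340 = 680
    C–H: 8 × 426 = 3408
    C=C: 1 × 590 = 590
    Σ(broken) = 4869 kJ
  Bonds formed (products):
    C–Br: 2 × 272 = 544
    C–C: 3 × 340 = 1020
    C–H: 8 × 426 = 3408
    Σ(formed) = 4972 kJ
  ΔH_A = 4869 − 4972 = −103 kJ
Reaction B:
  Bonds broken (reactants):
    C≡C: 1 × 848 = 848
    C–H: 2 × 426 = 852
    H–H: 2 × 446 = 892
    Σ(broken) = 2592 kJ
  Bonds formed (products):
    C–C: 1 × 340 = 340
    C–H: 6 × 426 = 2556
    Σ(formed) = 2896 kJ
  ΔH_B = 2592 − 2896 = −304 kJ
ΔH_A − ΔH_B = +201 kJ, so reaction B has the more negative ΔH; |ΔH_A − ΔH_B| = 201 kJ.

Reaction B, by 201 kJ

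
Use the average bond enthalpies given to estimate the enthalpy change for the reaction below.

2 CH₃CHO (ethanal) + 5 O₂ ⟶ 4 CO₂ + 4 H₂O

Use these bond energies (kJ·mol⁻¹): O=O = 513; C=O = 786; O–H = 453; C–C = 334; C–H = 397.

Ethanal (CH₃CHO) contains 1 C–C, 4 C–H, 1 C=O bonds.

ΔH ≈ −1931 kJ

Bonds broken (reactants):
  C–C: 2 × 334 = 668
  C–H: 8 × 397 = 3176
  C=O: 2 × 786 = 1572
  O=O: 5 × 513 = 2565
  Σ(broken) = 7981 kJ
Bonds formed (products):
  C=O: 8 × 786 = 6288
  O–H: 8 × 453 = 3624
  Σ(formed) = 9912 kJ
ΔH = Σ(broken) − Σ(formed) = 7981 − 9912 = −1931 kJ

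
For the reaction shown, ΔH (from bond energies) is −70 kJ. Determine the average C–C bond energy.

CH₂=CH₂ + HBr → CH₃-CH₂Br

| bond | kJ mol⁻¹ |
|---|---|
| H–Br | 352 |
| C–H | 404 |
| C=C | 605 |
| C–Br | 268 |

Let D be the C–C bond energy.
Σ(broken) = 4×404 + 1×605 + 1×352 = 2573
Σ(formed) = 1×268 + 1×D + 5×404 = 2288 + D
ΔH = Σ(broken) − Σ(formed) = (2573) − (2288 + D) = +285 − D
Setting this equal to −70 kJ gives D = 355 kJ/mol.

D(C–C) ≈ 355 kJ/mol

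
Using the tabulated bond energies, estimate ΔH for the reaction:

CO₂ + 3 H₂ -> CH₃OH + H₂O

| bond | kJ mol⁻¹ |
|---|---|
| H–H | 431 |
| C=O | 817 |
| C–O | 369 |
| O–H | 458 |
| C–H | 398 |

ΔH ≈ −10 kJ

Bonds broken (reactants):
  C=O: 2 × 817 = 1634
  H–H: 3 × 431 = 1293
  Σ(broken) = 2927 kJ
Bonds formed (products):
  C–H: 3 × 398 = 1194
  C–O: 1 × 369 = 369
  O–H: 3 × 458 = 1374
  Σ(formed) = 2937 kJ
ΔH = Σ(broken) − Σ(formed) = 2927 − 2937 = −10 kJ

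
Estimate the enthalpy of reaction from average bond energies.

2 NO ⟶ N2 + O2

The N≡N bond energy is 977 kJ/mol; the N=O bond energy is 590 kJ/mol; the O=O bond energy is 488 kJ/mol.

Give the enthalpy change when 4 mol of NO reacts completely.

Bonds broken (reactants):
  N=O: 2 × 590 = 1180
  Σ(broken) = 1180 kJ
Bonds formed (products):
  N≡N: 1 × 977 = 977
  O=O: 1 × 488 = 488
  Σ(formed) = 1465 kJ
ΔH = Σ(broken) − Σ(formed) = 1180 − 1465 = −285 kJ
For 2× the reaction as written: 2 × (−285) = −570 kJ

ΔH = −570 kJ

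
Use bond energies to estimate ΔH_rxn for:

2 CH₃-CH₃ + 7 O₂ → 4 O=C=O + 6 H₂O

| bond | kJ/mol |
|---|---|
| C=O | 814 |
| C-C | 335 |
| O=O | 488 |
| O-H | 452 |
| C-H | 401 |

Bonds broken (reactants):
  C-C: 2 × 335 = 670
  C-H: 12 × 401 = 4812
  O=O: 7 × 488 = 3416
  Σ(broken) = 8898 kJ
Bonds formed (products):
  C=O: 8 × 814 = 6512
  O-H: 12 × 452 = 5424
  Σ(formed) = 11936 kJ
ΔH = Σ(broken) − Σ(formed) = 8898 − 11936 = −3038 kJ

ΔH ≈ −3038 kJ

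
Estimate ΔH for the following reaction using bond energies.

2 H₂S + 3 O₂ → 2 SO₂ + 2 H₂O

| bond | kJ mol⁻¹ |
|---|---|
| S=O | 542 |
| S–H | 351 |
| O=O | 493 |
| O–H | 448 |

ΔH ≈ −1077 kJ

Bonds broken (reactants):
  O=O: 3 × 493 = 1479
  S–H: 4 × 351 = 1404
  Σ(broken) = 2883 kJ
Bonds formed (products):
  O–H: 4 × 448 = 1792
  S=O: 4 × 542 = 2168
  Σ(formed) = 3960 kJ
ΔH = Σ(broken) − Σ(formed) = 2883 − 3960 = −1077 kJ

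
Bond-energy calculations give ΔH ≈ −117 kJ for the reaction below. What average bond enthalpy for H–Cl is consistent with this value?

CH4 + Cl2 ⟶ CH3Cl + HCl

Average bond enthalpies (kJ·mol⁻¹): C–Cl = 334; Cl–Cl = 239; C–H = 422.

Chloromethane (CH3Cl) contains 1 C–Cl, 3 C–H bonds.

Let D be the H–Cl bond energy.
Σ(broken) = 4×422 + 1×239 = 1927
Σ(formed) = 1×334 + 3×422 + 1×D = 1600 + D
ΔH = Σ(broken) − Σ(formed) = (1927) − (1600 + D) = +327 − D
Setting this equal to −117 kJ gives D = 444 kJ/mol.

D(H–Cl) ≈ 444 kJ/mol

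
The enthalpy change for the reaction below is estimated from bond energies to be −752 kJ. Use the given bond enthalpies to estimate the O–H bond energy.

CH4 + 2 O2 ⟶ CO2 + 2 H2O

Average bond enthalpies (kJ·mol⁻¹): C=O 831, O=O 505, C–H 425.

Let D be the O–H bond energy.
Σ(broken) = 4×425 + 2×505 = 2710
Σ(formed) = 2×831 + 4×D = 1662 + 4D
ΔH = Σ(broken) − Σ(formed) = (2710) − (1662 + 4D) = +1048 − 4D
Setting this equal to −752 kJ gives 4D = 1800, so D = 450 kJ/mol.

D(O–H) ≈ 450 kJ/mol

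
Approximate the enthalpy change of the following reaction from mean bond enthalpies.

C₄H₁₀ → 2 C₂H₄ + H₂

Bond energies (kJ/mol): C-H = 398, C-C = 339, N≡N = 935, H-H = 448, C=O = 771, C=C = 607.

Bonds broken (reactants):
  C-C: 3 × 339 = 1017
  C-H: 10 × 398 = 3980
  Σ(broken) = 4997 kJ
Bonds formed (products):
  C-H: 8 × 398 = 3184
  C=C: 2 × 607 = 1214
  H-H: 1 × 448 = 448
  Σ(formed) = 4846 kJ
ΔH = Σ(broken) − Σ(formed) = 4997 − 4846 = +151 kJ

ΔH ≈ +151 kJ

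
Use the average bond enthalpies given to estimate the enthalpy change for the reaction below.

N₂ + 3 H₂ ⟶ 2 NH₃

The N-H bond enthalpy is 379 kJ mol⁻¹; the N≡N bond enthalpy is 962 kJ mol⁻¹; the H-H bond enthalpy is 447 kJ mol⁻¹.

ΔH ≈ +29 kJ

Bonds broken (reactants):
  H-H: 3 × 447 = 1341
  N≡N: 1 × 962 = 962
  Σ(broken) = 2303 kJ
Bonds formed (products):
  N-H: 6 × 379 = 2274
  Σ(formed) = 2274 kJ
ΔH = Σ(broken) − Σ(formed) = 2303 − 2274 = +29 kJ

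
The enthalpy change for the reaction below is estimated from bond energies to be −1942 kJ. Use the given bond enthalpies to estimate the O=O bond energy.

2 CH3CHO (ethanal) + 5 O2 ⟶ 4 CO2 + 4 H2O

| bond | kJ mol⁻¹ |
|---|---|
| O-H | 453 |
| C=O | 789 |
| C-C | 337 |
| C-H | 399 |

Let D be the O=O bond energy.
Σ(broken) = 2×337 + 8×399 + 2×789 + 5×D = 5444 + 5D
Σ(formed) = 8×789 + 8×453 = 9936
ΔH = Σ(broken) − Σ(formed) = (5444 + 5D) − (9936) = −4492 + 5D
Setting this equal to −1942 kJ gives 5D = 2550, so D = 510 kJ/mol.

D(O=O) ≈ 510 kJ/mol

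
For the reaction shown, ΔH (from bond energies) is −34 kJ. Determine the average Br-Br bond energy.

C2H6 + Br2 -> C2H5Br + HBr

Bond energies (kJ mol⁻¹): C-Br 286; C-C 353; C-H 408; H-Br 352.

D(Br-Br) ≈ 196 kJ/mol

Let D be the Br-Br bond energy.
Σ(broken) = 1×D + 1×353 + 6×408 = 2801 + D
Σ(formed) = 1×286 + 1×353 + 5×408 + 1×352 = 3031
ΔH = Σ(broken) − Σ(formed) = (2801 + D) − (3031) = −230 + D
Setting this equal to −34 kJ gives D = 196 kJ/mol.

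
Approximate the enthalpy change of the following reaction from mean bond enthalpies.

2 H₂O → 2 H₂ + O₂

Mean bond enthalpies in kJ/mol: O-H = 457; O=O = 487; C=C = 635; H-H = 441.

ΔH ≈ +459 kJ

Bonds broken (reactants):
  O-H: 4 × 457 = 1828
  Σ(broken) = 1828 kJ
Bonds formed (products):
  H-H: 2 × 441 = 882
  O=O: 1 × 487 = 487
  Σ(formed) = 1369 kJ
ΔH = Σ(broken) − Σ(formed) = 1828 − 1369 = +459 kJ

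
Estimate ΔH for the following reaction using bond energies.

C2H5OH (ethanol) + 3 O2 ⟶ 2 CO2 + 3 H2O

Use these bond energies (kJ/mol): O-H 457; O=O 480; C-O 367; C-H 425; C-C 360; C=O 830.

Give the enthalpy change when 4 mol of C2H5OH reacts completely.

ΔH = −5252 kJ

Bonds broken (reactants):
  C-C: 1 × 360 = 360
  C-H: 5 × 425 = 2125
  C-O: 1 × 367 = 367
  O-H: 1 × 457 = 457
  O=O: 3 × 480 = 1440
  Σ(broken) = 4749 kJ
Bonds formed (products):
  C=O: 4 × 830 = 3320
  O-H: 6 × 457 = 2742
  Σ(formed) = 6062 kJ
ΔH = Σ(broken) − Σ(formed) = 4749 − 6062 = −1313 kJ
For 4× the reaction as written: 4 × (−1313) = −5252 kJ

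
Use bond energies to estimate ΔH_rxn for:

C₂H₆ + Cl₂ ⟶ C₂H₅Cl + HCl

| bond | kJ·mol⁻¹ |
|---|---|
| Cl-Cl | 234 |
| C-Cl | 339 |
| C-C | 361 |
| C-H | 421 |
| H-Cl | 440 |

Bonds broken (reactants):
  C-C: 1 × 361 = 361
  C-H: 6 × 421 = 2526
  Cl-Cl: 1 × 234 = 234
  Σ(broken) = 3121 kJ
Bonds formed (products):
  C-C: 1 × 361 = 361
  C-Cl: 1 × 339 = 339
  C-H: 5 × 421 = 2105
  H-Cl: 1 × 440 = 440
  Σ(formed) = 3245 kJ
ΔH = Σ(broken) − Σ(formed) = 3121 − 3245 = −124 kJ

ΔH ≈ −124 kJ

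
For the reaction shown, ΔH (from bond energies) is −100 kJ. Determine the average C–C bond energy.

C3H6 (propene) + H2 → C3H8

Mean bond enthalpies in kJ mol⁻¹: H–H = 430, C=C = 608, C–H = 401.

Let D be the C–C bond energy.
Σ(broken) = 1×D + 6×401 + 1×608 + 1×430 = 3444 + D
Σ(formed) = 2×D + 8×401 = 3208 + 2D
ΔH = Σ(broken) − Σ(formed) = (3444 + D) − (3208 + 2D) = +236 − D
Setting this equal to −100 kJ gives D = 336 kJ/mol.

D(C–C) ≈ 336 kJ/mol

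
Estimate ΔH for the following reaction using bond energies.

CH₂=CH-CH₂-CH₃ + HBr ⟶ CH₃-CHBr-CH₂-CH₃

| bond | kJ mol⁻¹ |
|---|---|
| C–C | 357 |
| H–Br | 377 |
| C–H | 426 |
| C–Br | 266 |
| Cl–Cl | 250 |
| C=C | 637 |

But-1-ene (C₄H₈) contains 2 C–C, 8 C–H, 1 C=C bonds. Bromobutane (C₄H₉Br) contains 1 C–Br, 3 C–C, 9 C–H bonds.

ΔH ≈ −35 kJ

Bonds broken (reactants):
  C–C: 2 × 357 = 714
  C–H: 8 × 426 = 3408
  C=C: 1 × 637 = 637
  H–Br: 1 × 377 = 377
  Σ(broken) = 5136 kJ
Bonds formed (products):
  C–Br: 1 × 266 = 266
  C–C: 3 × 357 = 1071
  C–H: 9 × 426 = 3834
  Σ(formed) = 5171 kJ
ΔH = Σ(broken) − Σ(formed) = 5136 − 5171 = −35 kJ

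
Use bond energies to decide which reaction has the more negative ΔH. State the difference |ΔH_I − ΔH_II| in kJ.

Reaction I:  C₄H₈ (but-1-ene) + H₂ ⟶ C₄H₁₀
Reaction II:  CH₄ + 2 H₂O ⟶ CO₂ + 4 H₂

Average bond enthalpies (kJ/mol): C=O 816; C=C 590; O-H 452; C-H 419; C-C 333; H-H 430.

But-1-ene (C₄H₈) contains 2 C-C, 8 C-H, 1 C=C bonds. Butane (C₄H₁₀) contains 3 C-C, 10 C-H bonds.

Reaction I:
  Bonds broken (reactants):
    C-C: 2 × 333 = 666
    C-H: 8 × 419 = 3352
    C=C: 1 × 590 = 590
    H-H: 1 × 430 = 430
    Σ(broken) = 5038 kJ
  Bonds formed (products):
    C-C: 3 × 333 = 999
    C-H: 10 × 419 = 4190
    Σ(formed) = 5189 kJ
  ΔH_I = 5038 − 5189 = −151 kJ
Reaction II:
  Bonds broken (reactants):
    C-H: 4 × 419 = 1676
    O-H: 4 × 452 = 1808
    Σ(broken) = 3484 kJ
  Bonds formed (products):
    C=O: 2 × 816 = 1632
    H-H: 4 × 430 = 1720
    Σ(formed) = 3352 kJ
  ΔH_II = 3484 − 3352 = +132 kJ
ΔH_I − ΔH_II = −283 kJ, so reaction I has the more negative ΔH; |ΔH_I − ΔH_II| = 283 kJ.

Reaction I, by 283 kJ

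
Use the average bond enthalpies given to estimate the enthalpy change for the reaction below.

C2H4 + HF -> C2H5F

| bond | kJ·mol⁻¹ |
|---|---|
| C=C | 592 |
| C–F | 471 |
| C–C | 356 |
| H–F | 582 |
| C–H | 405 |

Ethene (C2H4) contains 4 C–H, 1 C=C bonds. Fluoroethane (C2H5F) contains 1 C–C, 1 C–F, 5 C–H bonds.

ΔH ≈ −58 kJ

Bonds broken (reactants):
  C–H: 4 × 405 = 1620
  C=C: 1 × 592 = 592
  H–F: 1 × 582 = 582
  Σ(broken) = 2794 kJ
Bonds formed (products):
  C–C: 1 × 356 = 356
  C–F: 1 × 471 = 471
  C–H: 5 × 405 = 2025
  Σ(formed) = 2852 kJ
ΔH = Σ(broken) − Σ(formed) = 2794 − 2852 = −58 kJ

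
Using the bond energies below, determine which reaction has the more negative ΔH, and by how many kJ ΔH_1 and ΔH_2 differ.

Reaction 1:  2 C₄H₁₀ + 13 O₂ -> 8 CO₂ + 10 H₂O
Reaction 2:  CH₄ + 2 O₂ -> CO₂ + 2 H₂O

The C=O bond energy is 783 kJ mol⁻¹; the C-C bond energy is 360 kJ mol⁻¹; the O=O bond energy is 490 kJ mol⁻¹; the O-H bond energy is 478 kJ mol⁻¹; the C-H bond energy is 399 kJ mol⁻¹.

Reaction 1, by 4676 kJ

Reaction 1:
  Bonds broken (reactants):
    C-C: 6 × 360 = 2160
    C-H: 20 × 399 = 7980
    O=O: 13 × 490 = 6370
    Σ(broken) = 16510 kJ
  Bonds formed (products):
    C=O: 16 × 783 = 12528
    O-H: 20 × 478 = 9560
    Σ(formed) = 22088 kJ
  ΔH_1 = 16510 − 22088 = −5578 kJ
Reaction 2:
  Bonds broken (reactants):
    C-H: 4 × 399 = 1596
    O=O: 2 × 490 = 980
    Σ(broken) = 2576 kJ
  Bonds formed (products):
    C=O: 2 × 783 = 1566
    O-H: 4 × 478 = 1912
    Σ(formed) = 3478 kJ
  ΔH_2 = 2576 − 3478 = −902 kJ
ΔH_1 − ΔH_2 = −4676 kJ, so reaction 1 has the more negative ΔH; |ΔH_1 − ΔH_2| = 4676 kJ.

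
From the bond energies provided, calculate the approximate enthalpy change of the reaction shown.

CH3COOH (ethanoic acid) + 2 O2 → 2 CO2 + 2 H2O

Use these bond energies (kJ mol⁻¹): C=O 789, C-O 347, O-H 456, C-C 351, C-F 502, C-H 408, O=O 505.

Bonds broken (reactants):
  C-C: 1 × 351 = 351
  C-H: 3 × 408 = 1224
  C-O: 1 × 347 = 347
  C=O: 1 × 789 = 789
  O-H: 1 × 456 = 456
  O=O: 2 × 505 = 1010
  Σ(broken) = 4177 kJ
Bonds formed (products):
  C=O: 4 × 789 = 3156
  O-H: 4 × 456 = 1824
  Σ(formed) = 4980 kJ
ΔH = Σ(broken) − Σ(formed) = 4177 − 4980 = −803 kJ

ΔH ≈ −803 kJ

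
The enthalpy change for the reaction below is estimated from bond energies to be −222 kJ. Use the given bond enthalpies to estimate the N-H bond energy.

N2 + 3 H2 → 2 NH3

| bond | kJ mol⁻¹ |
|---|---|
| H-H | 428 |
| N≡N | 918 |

Let D be the N-H bond energy.
Σ(broken) = 3×428 + 1×918 = 2202
Σ(formed) = 6×D = 6D
ΔH = Σ(broken) − Σ(formed) = (2202) − (6D) = +2202 − 6D
Setting this equal to −222 kJ gives 6D = 2424, so D = 404 kJ/mol.

D(N-H) ≈ 404 kJ/mol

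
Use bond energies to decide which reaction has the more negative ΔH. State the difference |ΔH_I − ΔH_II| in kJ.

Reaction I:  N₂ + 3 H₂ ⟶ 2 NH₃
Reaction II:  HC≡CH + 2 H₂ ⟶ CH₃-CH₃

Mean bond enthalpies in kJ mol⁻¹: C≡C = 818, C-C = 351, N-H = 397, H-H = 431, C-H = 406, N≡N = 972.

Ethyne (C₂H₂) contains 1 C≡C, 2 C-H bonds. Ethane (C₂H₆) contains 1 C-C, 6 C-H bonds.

Reaction II, by 178 kJ

Reaction I:
  Bonds broken (reactants):
    H-H: 3 × 431 = 1293
    N≡N: 1 × 972 = 972
    Σ(broken) = 2265 kJ
  Bonds formed (products):
    N-H: 6 × 397 = 2382
    Σ(formed) = 2382 kJ
  ΔH_I = 2265 − 2382 = −117 kJ
Reaction II:
  Bonds broken (reactants):
    C≡C: 1 × 818 = 818
    C-H: 2 × 406 = 812
    H-H: 2 × 431 = 862
    Σ(broken) = 2492 kJ
  Bonds formed (products):
    C-C: 1 × 351 = 351
    C-H: 6 × 406 = 2436
    Σ(formed) = 2787 kJ
  ΔH_II = 2492 − 2787 = −295 kJ
ΔH_I − ΔH_II = +178 kJ, so reaction II has the more negative ΔH; |ΔH_I − ΔH_II| = 178 kJ.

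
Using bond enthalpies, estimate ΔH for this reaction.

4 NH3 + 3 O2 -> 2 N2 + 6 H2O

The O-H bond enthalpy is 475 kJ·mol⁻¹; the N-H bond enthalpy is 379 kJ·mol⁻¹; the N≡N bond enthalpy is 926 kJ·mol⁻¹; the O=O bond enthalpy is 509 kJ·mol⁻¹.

Bonds broken (reactants):
  N-H: 12 × 379 = 4548
  O=O: 3 × 509 = 1527
  Σ(broken) = 6075 kJ
Bonds formed (products):
  N≡N: 2 × 926 = 1852
  O-H: 12 × 475 = 5700
  Σ(formed) = 7552 kJ
ΔH = Σ(broken) − Σ(formed) = 6075 − 7552 = −1477 kJ

ΔH ≈ −1477 kJ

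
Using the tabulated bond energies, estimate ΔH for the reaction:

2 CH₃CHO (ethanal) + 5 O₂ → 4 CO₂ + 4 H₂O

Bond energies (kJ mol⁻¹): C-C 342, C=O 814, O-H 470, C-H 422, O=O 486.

ΔH ≈ −2154 kJ

Bonds broken (reactants):
  C-C: 2 × 342 = 684
  C-H: 8 × 422 = 3376
  C=O: 2 × 814 = 1628
  O=O: 5 × 486 = 2430
  Σ(broken) = 8118 kJ
Bonds formed (products):
  C=O: 8 × 814 = 6512
  O-H: 8 × 470 = 3760
  Σ(formed) = 10272 kJ
ΔH = Σ(broken) − Σ(formed) = 8118 − 10272 = −2154 kJ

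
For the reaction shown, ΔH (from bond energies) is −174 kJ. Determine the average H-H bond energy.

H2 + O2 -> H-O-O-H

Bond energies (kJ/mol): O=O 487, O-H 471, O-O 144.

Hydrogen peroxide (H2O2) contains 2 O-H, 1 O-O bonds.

D(H-H) ≈ 425 kJ/mol

Let D be the H-H bond energy.
Σ(broken) = 1×D + 1×487 = 487 + D
Σ(formed) = 2×471 + 1×144 = 1086
ΔH = Σ(broken) − Σ(formed) = (487 + D) − (1086) = −599 + D
Setting this equal to −174 kJ gives D = 425 kJ/mol.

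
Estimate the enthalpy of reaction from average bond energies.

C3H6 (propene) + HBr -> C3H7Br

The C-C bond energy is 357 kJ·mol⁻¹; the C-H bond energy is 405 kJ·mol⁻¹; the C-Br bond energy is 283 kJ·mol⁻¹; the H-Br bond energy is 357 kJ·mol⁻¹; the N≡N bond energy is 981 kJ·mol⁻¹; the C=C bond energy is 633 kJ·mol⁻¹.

Bonds broken (reactants):
  C-C: 1 × 357 = 357
  C-H: 6 × 405 = 2430
  C=C: 1 × 633 = 633
  H-Br: 1 × 357 = 357
  Σ(broken) = 3777 kJ
Bonds formed (products):
  C-Br: 1 × 283 = 283
  C-C: 2 × 357 = 714
  C-H: 7 × 405 = 2835
  Σ(formed) = 3832 kJ
ΔH = Σ(broken) − Σ(formed) = 3777 − 3832 = −55 kJ

ΔH ≈ −55 kJ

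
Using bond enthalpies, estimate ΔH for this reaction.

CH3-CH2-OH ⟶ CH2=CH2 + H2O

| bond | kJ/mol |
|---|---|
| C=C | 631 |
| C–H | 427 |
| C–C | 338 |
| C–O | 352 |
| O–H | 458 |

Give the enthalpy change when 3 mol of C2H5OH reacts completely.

Bonds broken (reactants):
  C–C: 1 × 338 = 338
  C–H: 5 × 427 = 2135
  C–O: 1 × 352 = 352
  O–H: 1 × 458 = 458
  Σ(broken) = 3283 kJ
Bonds formed (products):
  C–H: 4 × 427 = 1708
  C=C: 1 × 631 = 631
  O–H: 2 × 458 = 916
  Σ(formed) = 3255 kJ
ΔH = Σ(broken) − Σ(formed) = 3283 − 3255 = +28 kJ
For 3× the reaction as written: 3 × (+28) = +84 kJ

ΔH = +84 kJ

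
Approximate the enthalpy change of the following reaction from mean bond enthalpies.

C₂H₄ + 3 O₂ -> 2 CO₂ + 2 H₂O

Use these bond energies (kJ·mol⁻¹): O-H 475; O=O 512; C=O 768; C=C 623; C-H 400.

ΔH ≈ −1213 kJ

Bonds broken (reactants):
  C-H: 4 × 400 = 1600
  C=C: 1 × 623 = 623
  O=O: 3 × 512 = 1536
  Σ(broken) = 3759 kJ
Bonds formed (products):
  C=O: 4 × 768 = 3072
  O-H: 4 × 475 = 1900
  Σ(formed) = 4972 kJ
ΔH = Σ(broken) − Σ(formed) = 3759 − 4972 = −1213 kJ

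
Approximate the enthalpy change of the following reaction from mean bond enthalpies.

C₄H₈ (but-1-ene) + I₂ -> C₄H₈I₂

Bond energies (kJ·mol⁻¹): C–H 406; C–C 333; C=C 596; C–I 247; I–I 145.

ΔH ≈ −86 kJ

Bonds broken (reactants):
  C–C: 2 × 333 = 666
  C–H: 8 × 406 = 3248
  C=C: 1 × 596 = 596
  I–I: 1 × 145 = 145
  Σ(broken) = 4655 kJ
Bonds formed (products):
  C–C: 3 × 333 = 999
  C–H: 8 × 406 = 3248
  C–I: 2 × 247 = 494
  Σ(formed) = 4741 kJ
ΔH = Σ(broken) − Σ(formed) = 4655 − 4741 = −86 kJ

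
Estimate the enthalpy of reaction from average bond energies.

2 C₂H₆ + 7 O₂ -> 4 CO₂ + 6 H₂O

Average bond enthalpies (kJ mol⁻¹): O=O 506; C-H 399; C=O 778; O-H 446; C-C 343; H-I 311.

Bonds broken (reactants):
  C-C: 2 × 343 = 686
  C-H: 12 × 399 = 4788
  O=O: 7 × 506 = 3542
  Σ(broken) = 9016 kJ
Bonds formed (products):
  C=O: 8 × 778 = 6224
  O-H: 12 × 446 = 5352
  Σ(formed) = 11576 kJ
ΔH = Σ(broken) − Σ(formed) = 9016 − 11576 = −2560 kJ

ΔH ≈ −2560 kJ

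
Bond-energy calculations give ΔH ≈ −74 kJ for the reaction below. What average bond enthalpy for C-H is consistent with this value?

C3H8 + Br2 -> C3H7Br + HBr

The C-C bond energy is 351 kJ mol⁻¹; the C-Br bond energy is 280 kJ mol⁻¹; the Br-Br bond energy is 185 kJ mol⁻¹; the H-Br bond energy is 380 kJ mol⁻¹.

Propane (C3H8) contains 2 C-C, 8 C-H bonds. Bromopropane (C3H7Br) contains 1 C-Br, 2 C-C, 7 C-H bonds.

Let D be the C-H bond energy.
Σ(broken) = 1×185 + 2×351 + 8×D = 887 + 8D
Σ(formed) = 1×280 + 2×351 + 7×D + 1×380 = 1362 + 7D
ΔH = Σ(broken) − Σ(formed) = (887 + 8D) − (1362 + 7D) = −475 + D
Setting this equal to −74 kJ gives D = 401 kJ/mol.

D(C-H) ≈ 401 kJ/mol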